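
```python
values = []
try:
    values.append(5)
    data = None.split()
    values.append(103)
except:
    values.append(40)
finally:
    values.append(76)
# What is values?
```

Step-by-step execution trace:
1. try: `values.append(5)` → values = [5].
2. `data = None.split()` raises AttributeError; `values.append(103)` is not reached.
3. bare `except` matches → `values.append(40)` → values = [5, 40].
4. finally always runs: `values.append(76)` → values = [5, 40, 76].
Result: [5, 40, 76]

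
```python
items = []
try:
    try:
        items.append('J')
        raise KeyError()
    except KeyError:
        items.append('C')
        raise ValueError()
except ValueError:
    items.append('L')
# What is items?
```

Step-by-step execution trace:
1. Inner try: `items.append('J')` → items = ['J'].
2. `raise KeyError()` raises KeyError.
3. Inner `except KeyError` matches → `items.append('C')` → items = ['J', 'C'].
4. `raise ValueError()` raises ValueError; propagates to outer try.
5. Outer `except ValueError` matches → `items.append('L')` → items = ['J', 'C', 'L'].
Result: ['J', 'C', 'L']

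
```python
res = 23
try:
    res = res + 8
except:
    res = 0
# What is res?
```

Step-by-step execution trace:
1. res starts at 23.
2. try: `res = res + 8` → res = 31. No exception raised.
3. `except` is skipped.
Result: 31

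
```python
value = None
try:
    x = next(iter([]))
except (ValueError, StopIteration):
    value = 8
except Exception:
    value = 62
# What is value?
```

Step-by-step execution trace:
1. `x = next(iter([]))` raises StopIteration.
2. `except (ValueError, StopIteration)` matches (StopIteration is in the tuple) → value = 8.
3. `except Exception` is not reached.
Result: 8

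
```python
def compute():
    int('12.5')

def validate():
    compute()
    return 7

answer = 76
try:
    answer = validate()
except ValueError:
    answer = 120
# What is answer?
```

Step-by-step execution trace:
1. answer starts at 76.
2. try: `validate()` calls `compute()`.
3. `compute()` evaluates `int('12.5')`, which raises ValueError; it propagates through validate (uncaught).
4. `return 7` in validate is not reached; the assignment to answer does not complete.
5. `except ValueError` matches → answer = 120.
Result: 120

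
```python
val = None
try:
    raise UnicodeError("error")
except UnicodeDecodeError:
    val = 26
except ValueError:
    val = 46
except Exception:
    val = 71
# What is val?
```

Step-by-step execution trace:
1. `raise UnicodeError(...)` raises UnicodeError.
2. `except UnicodeDecodeError` does not match (UnicodeError is not a subclass of UnicodeDecodeError); skipped.
3. `except ValueError` matches (UnicodeError is a subclass of ValueError) → val = 46.
4. `except Exception` is not reached.
Result: 46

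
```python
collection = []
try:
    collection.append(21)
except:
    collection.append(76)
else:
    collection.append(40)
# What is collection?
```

Step-by-step execution trace:
1. try: `collection.append(21)` → collection = [21]. No exception raised.
2. `except` is skipped.
3. `else` runs (try completed without exception): `collection.append(40)` → collection = [21, 40].
Result: [21, 40]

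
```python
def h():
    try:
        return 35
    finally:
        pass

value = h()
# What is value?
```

Step-by-step execution trace:
1. `h()` enters try: `return 35` sets pending return value 35.
2. Before returning, `finally: pass` runs (no effect).
3. h() returns 35 → value = 35.
Result: 35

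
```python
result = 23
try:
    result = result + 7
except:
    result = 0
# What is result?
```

Step-by-step execution trace:
1. result starts at 23.
2. try: `result = result + 7` → result = 30. No exception raised.
3. `except` is skipped.
Result: 30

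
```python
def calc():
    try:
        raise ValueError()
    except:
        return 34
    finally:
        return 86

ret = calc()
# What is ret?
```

Step-by-step execution trace:
1. `calc()` enters try: `raise ValueError()` raises ValueError.
2. bare `except` matches → `return 34` sets pending return value 34.
3. Before returning, `finally: return 86` runs and overrides the pending return.
4. calc() returns 86 → ret = 86.
Result: 86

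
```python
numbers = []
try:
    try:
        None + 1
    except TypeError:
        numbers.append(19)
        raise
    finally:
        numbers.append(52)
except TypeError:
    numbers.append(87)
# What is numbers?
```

Step-by-step execution trace:
1. Inner try: `None + 1` raises TypeError.
2. Inner `except TypeError` matches → `numbers.append(19)` → numbers = [19].
3. bare `raise` re-raises TypeError.
4. Inner `finally` runs during unwinding: `numbers.append(52)` → numbers = [19, 52].
5. Outer `except TypeError` matches → `numbers.append(87)` → numbers = [19, 52, 87].
Result: [19, 52, 87]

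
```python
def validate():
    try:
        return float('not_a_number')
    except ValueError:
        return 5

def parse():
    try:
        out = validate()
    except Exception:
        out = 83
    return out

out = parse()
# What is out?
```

Step-by-step execution trace:
1. `parse()` calls `validate()`.
2. In validate: `float('not_a_number')` raises ValueError; `except ValueError` catches it → returns 5.
3. In parse: `out = validate()` → out = 5. No exception reaches parse.
4. `except Exception` is skipped; parse returns 5.
5. out = 5.
Result: 5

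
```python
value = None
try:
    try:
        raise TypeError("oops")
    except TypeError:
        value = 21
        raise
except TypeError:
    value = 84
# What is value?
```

Step-by-step execution trace:
1. Inner try: `raise TypeError("oops")` raises TypeError.
2. Inner `except TypeError` matches → value = 21.
3. bare `raise` re-raises the same TypeError.
4. Outer `except TypeError` matches → value = 84.
Result: 84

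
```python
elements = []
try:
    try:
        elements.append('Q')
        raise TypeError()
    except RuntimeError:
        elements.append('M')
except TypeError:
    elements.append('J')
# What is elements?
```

Step-by-step execution trace:
1. Inner try: `elements.append('Q')` → elements = ['Q'].
2. `raise TypeError()` raises TypeError.
3. Inner `except RuntimeError` does not match TypeError; exception propagates to outer try.
4. Outer `except TypeError` matches → `elements.append('J')` → elements = ['Q', 'J'].
Result: ['Q', 'J']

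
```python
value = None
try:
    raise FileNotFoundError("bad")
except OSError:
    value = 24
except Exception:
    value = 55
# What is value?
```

Step-by-step execution trace:
1. `raise FileNotFoundError(...)` raises FileNotFoundError.
2. `except OSError` matches (FileNotFoundError is a subclass of OSError) → value = 24.
3. `except Exception` is not reached.
Result: 24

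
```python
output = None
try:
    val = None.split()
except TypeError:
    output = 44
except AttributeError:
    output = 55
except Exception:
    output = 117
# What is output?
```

Step-by-step execution trace:
1. `val = None.split()` raises AttributeError.
2. `except TypeError` does not match AttributeError; skipped.
3. `except AttributeError` matches → output = 55.
4. Remaining except clauses are skipped.
Result: 55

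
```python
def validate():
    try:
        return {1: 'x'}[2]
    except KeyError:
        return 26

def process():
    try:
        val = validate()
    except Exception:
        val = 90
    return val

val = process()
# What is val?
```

Step-by-step execution trace:
1. `process()` calls `validate()`.
2. In validate: `{1: 'x'}[2]` raises KeyError; `except KeyError` catches it → returns 26.
3. In process: `val = validate()` → val = 26. No exception reaches process.
4. `except Exception` is skipped; process returns 26.
5. val = 26.
Result: 26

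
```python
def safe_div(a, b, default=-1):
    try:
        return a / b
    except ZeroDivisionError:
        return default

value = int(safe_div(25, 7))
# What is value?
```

Step-by-step execution trace:
1. `safe_div(25, 7)` enters try: `return 25 / 7` → returns 3.5714285714285716. No exception raised.
2. `except ZeroDivisionError` is skipped.
3. `int(3.5714285714285716)` → 3 → value = 3.
Result: 3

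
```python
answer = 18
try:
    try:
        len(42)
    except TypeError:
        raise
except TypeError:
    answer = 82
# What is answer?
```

Step-by-step execution trace:
1. Inner try: `len(42)` raises TypeError.
2. Inner `except TypeError` matches; bare `raise` re-raises the same TypeError.
3. Outer `except TypeError` matches → answer = 82.
Result: 82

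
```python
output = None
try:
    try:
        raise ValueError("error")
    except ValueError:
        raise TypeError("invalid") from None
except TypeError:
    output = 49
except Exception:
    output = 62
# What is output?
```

Step-by-step execution trace:
1. Inner try raises ValueError; inner `except ValueError` catches it.
2. `raise TypeError(...) from None` raises TypeError (from None suppresses __context__, but the active exception is still TypeError).
3. Outer `except TypeError` matches → output = 49.
4. `except Exception` is not reached.
Result: 49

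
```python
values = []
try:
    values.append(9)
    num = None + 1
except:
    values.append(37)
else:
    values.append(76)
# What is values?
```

Step-by-step execution trace:
1. try: `values.append(9)` → values = [9].
2. `num = None + 1` raises TypeError.
3. bare `except` matches → `values.append(37)` → values = [9, 37].
4. `else` is skipped (an exception was raised).
Result: [9, 37]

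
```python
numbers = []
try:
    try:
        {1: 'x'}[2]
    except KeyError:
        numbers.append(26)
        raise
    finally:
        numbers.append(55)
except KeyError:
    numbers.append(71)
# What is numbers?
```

Step-by-step execution trace:
1. Inner try: `{1: 'x'}[2]` raises KeyError.
2. Inner `except KeyError` matches → `numbers.append(26)` → numbers = [26].
3. bare `raise` re-raises KeyError.
4. Inner `finally` runs during unwinding: `numbers.append(55)` → numbers = [26, 55].
5. Outer `except KeyError` matches → `numbers.append(71)` → numbers = [26, 55, 71].
Result: [26, 55, 71]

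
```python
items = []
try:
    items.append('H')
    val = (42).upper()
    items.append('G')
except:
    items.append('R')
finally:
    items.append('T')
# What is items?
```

Step-by-step execution trace:
1. try: `items.append('H')` → items = ['H'].
2. `val = (42).upper()` raises AttributeError; `items.append('G')` is not reached.
3. bare `except` matches → `items.append('R')` → items = ['H', 'R'].
4. finally always runs: `items.append('T')` → items = ['H', 'R', 'T'].
Result: ['H', 'R', 'T']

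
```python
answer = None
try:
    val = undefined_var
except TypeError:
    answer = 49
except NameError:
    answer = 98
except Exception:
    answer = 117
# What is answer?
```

Step-by-step execution trace:
1. `val = undefined_var` raises NameError.
2. `except TypeError` does not match NameError; skipped.
3. `except NameError` matches → answer = 98.
4. Remaining except clauses are skipped.
Result: 98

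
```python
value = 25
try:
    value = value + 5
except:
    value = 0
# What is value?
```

Step-by-step execution trace:
1. value starts at 25.
2. try: `value = value + 5` → value = 30. No exception raised.
3. `except` is skipped.
Result: 30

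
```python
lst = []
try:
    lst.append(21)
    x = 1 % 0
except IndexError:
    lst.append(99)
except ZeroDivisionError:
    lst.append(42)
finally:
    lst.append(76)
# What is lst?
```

Step-by-step execution trace:
1. try: `lst.append(21)` → lst = [21].
2. `x = 1 % 0` raises ZeroDivisionError.
3. `except IndexError` does not match ZeroDivisionError; skipped.
4. `except ZeroDivisionError` matches → `lst.append(42)` → lst = [21, 42].
5. finally always runs: `lst.append(76)` → lst = [21, 42, 76].
Result: [21, 42, 76]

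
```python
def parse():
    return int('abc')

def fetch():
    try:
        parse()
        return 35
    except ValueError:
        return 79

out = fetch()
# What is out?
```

Step-by-step execution trace:
1. `fetch()` calls `parse()`.
2. `parse()` evaluates `int('abc')`, which raises ValueError; it propagates to the caller.
3. `return 35` is not reached.
4. `except ValueError` in fetch matches → returns 79.
5. out = 79.
Result: 79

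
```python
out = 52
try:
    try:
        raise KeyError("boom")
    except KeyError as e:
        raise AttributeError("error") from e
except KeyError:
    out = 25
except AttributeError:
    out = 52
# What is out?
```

Step-by-step execution trace:
1. Inner try raises KeyError; inner `except KeyError as e` catches it.
2. `raise AttributeError(...) from e` raises AttributeError (KeyError is attached as __cause__, but only AttributeError is active).
3. Outer `except KeyError` does not match AttributeError; skipped.
4. Outer `except AttributeError` matches → out = 52.
Result: 52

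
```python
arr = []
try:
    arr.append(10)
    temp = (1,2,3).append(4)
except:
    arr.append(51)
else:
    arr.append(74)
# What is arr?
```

Step-by-step execution trace:
1. try: `arr.append(10)` → arr = [10].
2. `temp = (1,2,3).append(4)` raises AttributeError.
3. bare `except` matches → `arr.append(51)` → arr = [10, 51].
4. `else` is skipped (an exception was raised).
Result: [10, 51]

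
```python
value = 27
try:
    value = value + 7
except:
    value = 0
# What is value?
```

Step-by-step execution trace:
1. value starts at 27.
2. try: `value = value + 7` → value = 34. No exception raised.
3. `except` is skipped.
Result: 34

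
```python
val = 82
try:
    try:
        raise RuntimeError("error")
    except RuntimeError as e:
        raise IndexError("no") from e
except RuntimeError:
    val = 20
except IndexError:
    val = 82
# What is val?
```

Step-by-step execution trace:
1. Inner try raises RuntimeError; inner `except RuntimeError as e` catches it.
2. `raise IndexError(...) from e` raises IndexError (RuntimeError is attached as __cause__, but only IndexError is active).
3. Outer `except RuntimeError` does not match IndexError; skipped.
4. Outer `except IndexError` matches → val = 82.
Result: 82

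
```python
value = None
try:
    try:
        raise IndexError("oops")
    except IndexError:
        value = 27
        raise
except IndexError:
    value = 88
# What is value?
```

Step-by-step execution trace:
1. Inner try: `raise IndexError("oops")` raises IndexError.
2. Inner `except IndexError` matches → value = 27.
3. bare `raise` re-raises the same IndexError.
4. Outer `except IndexError` matches → value = 88.
Result: 88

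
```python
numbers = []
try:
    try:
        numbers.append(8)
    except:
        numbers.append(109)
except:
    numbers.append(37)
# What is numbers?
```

Step-by-step execution trace:
1. Inner try: `numbers.append(8)` → numbers = [8]. No exception raised.
2. Inner `except` is skipped.
3. Inner try completes normally; outer `except` is skipped.
Result: [8]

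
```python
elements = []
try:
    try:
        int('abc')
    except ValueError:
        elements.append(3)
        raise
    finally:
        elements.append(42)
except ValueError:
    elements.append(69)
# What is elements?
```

Step-by-step execution trace:
1. Inner try: `int('abc')` raises ValueError.
2. Inner `except ValueError` matches → `elements.append(3)` → elements = [3].
3. bare `raise` re-raises ValueError.
4. Inner `finally` runs during unwinding: `elements.append(42)` → elements = [3, 42].
5. Outer `except ValueError` matches → `elements.append(69)` → elements = [3, 42, 69].
Result: [3, 42, 69]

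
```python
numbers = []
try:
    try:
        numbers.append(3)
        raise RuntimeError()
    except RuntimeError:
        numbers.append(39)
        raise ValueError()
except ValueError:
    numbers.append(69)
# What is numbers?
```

Step-by-step execution trace:
1. Inner try: `numbers.append(3)` → numbers = [3].
2. `raise RuntimeError()` raises RuntimeError.
3. Inner `except RuntimeError` matches → `numbers.append(39)` → numbers = [3, 39].
4. `raise ValueError()` raises ValueError; propagates to outer try.
5. Outer `except ValueError` matches → `numbers.append(69)` → numbers = [3, 39, 69].
Result: [3, 39, 69]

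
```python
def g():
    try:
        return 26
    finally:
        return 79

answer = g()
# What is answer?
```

Step-by-step execution trace:
1. `g()` enters try: `return 26` sets pending return value 26.
2. Before returning, `finally: return 79` runs and overrides the pending return.
3. g() returns 79 → answer = 79.
Result: 79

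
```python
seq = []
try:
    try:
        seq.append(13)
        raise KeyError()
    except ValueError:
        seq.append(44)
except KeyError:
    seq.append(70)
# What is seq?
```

Step-by-step execution trace:
1. Inner try: `seq.append(13)` → seq = [13].
2. `raise KeyError()` raises KeyError.
3. Inner `except ValueError` does not match KeyError; exception propagates to outer try.
4. Outer `except KeyError` matches → `seq.append(70)` → seq = [13, 70].
Result: [13, 70]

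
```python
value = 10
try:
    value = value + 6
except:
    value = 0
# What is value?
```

Step-by-step execution trace:
1. value starts at 10.
2. try: `value = value + 6` → value = 16. No exception raised.
3. `except` is skipped.
Result: 16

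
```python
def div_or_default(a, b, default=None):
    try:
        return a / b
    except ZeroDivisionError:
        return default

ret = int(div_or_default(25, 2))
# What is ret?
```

Step-by-step execution trace:
1. `div_or_default(25, 2)` enters try: `return 25 / 2` → returns 12.5. No exception raised.
2. `except ZeroDivisionError` is skipped.
3. `int(12.5)` → 12 → ret = 12.
Result: 12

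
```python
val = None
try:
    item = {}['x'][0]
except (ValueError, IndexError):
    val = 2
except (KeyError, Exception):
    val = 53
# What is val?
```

Step-by-step execution trace:
1. `item = {}['x'][0]` raises KeyError.
2. `except (ValueError, IndexError)` does not match KeyError; skipped.
3. `except (KeyError, Exception)` matches (KeyError is in the tuple) → val = 53.
Result: 53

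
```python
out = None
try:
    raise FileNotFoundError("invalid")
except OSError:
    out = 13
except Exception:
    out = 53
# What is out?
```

Step-by-step execution trace:
1. `raise FileNotFoundError(...)` raises FileNotFoundError.
2. `except OSError` matches (FileNotFoundError is a subclass of OSError) → out = 13.
3. `except Exception` is not reached.
Result: 13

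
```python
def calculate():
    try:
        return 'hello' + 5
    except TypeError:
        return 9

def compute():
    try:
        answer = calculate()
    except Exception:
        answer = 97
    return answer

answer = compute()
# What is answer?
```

Step-by-step execution trace:
1. `compute()` calls `calculate()`.
2. In calculate: `'hello' + 5` raises TypeError; `except TypeError` catches it → returns 9.
3. In compute: `answer = calculate()` → answer = 9. No exception reaches compute.
4. `except Exception` is skipped; compute returns 9.
5. answer = 9.
Result: 9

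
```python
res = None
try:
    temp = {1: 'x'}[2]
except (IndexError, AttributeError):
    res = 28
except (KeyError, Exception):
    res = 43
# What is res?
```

Step-by-step execution trace:
1. `temp = {1: 'x'}[2]` raises KeyError.
2. `except (IndexError, AttributeError)` does not match KeyError; skipped.
3. `except (KeyError, Exception)` matches (KeyError is in the tuple) → res = 43.
Result: 43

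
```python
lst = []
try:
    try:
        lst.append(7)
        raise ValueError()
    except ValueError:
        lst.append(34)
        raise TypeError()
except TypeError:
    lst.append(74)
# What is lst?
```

Step-by-step execution trace:
1. Inner try: `lst.append(7)` → lst = [7].
2. `raise ValueError()` raises ValueError.
3. Inner `except ValueError` matches → `lst.append(34)` → lst = [7, 34].
4. `raise TypeError()` raises TypeError; propagates to outer try.
5. Outer `except TypeError` matches → `lst.append(74)` → lst = [7, 34, 74].
Result: [7, 34, 74]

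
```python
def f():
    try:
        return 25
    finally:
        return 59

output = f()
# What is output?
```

Step-by-step execution trace:
1. `f()` enters try: `return 25` sets pending return value 25.
2. Before returning, `finally: return 59` runs and overrides the pending return.
3. f() returns 59 → output = 59.
Result: 59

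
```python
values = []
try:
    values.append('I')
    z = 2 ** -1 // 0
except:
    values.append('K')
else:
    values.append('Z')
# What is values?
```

Step-by-step execution trace:
1. try: `values.append('I')` → values = ['I'].
2. `z = 2 ** -1 // 0` raises ZeroDivisionError.
3. bare `except` matches → `values.append('K')` → values = ['I', 'K'].
4. `else` is skipped (an exception was raised).
Result: ['I', 'K']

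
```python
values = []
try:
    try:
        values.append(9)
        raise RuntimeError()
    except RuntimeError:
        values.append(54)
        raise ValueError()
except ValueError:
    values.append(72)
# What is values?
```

Step-by-step execution trace:
1. Inner try: `values.append(9)` → values = [9].
2. `raise RuntimeError()` raises RuntimeError.
3. Inner `except RuntimeError` matches → `values.append(54)` → values = [9, 54].
4. `raise ValueError()` raises ValueError; propagates to outer try.
5. Outer `except ValueError` matches → `values.append(72)` → values = [9, 54, 72].
Result: [9, 54, 72]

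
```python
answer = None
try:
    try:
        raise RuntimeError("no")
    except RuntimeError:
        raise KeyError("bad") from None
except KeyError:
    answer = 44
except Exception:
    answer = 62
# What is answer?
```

Step-by-step execution trace:
1. Inner try raises RuntimeError; inner `except RuntimeError` catches it.
2. `raise KeyError(...) from None` raises KeyError (from None suppresses __context__, but the active exception is still KeyError).
3. Outer `except KeyError` matches → answer = 44.
4. `except Exception` is not reached.
Result: 44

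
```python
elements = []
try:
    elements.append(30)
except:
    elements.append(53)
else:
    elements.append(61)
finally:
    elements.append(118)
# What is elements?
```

Step-by-step execution trace:
1. try: `elements.append(30)` → elements = [30]. No exception raised.
2. `except` is skipped.
3. `else` runs: `elements.append(61)` → elements = [30, 61].
4. `finally` always runs: `elements.append(118)` → elements = [30, 61, 118].
Result: [30, 61, 118]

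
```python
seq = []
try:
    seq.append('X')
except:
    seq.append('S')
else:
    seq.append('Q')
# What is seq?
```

Step-by-step execution trace:
1. try: `seq.append('X')` → seq = ['X']. No exception raised.
2. `except` is skipped.
3. `else` runs (try completed without exception): `seq.append('Q')` → seq = ['X', 'Q'].
Result: ['X', 'Q']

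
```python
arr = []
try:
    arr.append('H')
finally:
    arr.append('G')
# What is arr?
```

Step-by-step execution trace:
1. try: `arr.append('H')` → arr = ['H'].
2. The try body completes without raising.
3. finally always runs: `arr.append('G')` → arr = ['H', 'G'].
Result: ['H', 'G']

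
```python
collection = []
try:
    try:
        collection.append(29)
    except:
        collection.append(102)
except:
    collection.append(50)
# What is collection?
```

Step-by-step execution trace:
1. Inner try: `collection.append(29)` → collection = [29]. No exception raised.
2. Inner `except` is skipped.
3. Inner try completes normally; outer `except` is skipped.
Result: [29]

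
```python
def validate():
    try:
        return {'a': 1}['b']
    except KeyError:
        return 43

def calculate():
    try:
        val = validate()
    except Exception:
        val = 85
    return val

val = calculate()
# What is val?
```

Step-by-step execution trace:
1. `calculate()` calls `validate()`.
2. In validate: `{'a': 1}['b']` raises KeyError; `except KeyError` catches it → returns 43.
3. In calculate: `val = validate()` → val = 43. No exception reaches calculate.
4. `except Exception` is skipped; calculate returns 43.
5. val = 43.
Result: 43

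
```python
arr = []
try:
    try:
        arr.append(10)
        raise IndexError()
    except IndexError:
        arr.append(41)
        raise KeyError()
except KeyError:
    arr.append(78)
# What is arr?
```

Step-by-step execution trace:
1. Inner try: `arr.append(10)` → arr = [10].
2. `raise IndexError()` raises IndexError.
3. Inner `except IndexError` matches → `arr.append(41)` → arr = [10, 41].
4. `raise KeyError()` raises KeyError; propagates to outer try.
5. Outer `except KeyError` matches → `arr.append(78)` → arr = [10, 41, 78].
Result: [10, 41, 78]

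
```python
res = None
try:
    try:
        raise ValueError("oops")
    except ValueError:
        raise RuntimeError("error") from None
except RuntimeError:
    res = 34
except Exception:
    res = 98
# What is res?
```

Step-by-step execution trace:
1. Inner try raises ValueError; inner `except ValueError` catches it.
2. `raise RuntimeError(...) from None` raises RuntimeError (from None suppresses __context__, but the active exception is still RuntimeError).
3. Outer `except RuntimeError` matches → res = 34.
4. `except Exception` is not reached.
Result: 34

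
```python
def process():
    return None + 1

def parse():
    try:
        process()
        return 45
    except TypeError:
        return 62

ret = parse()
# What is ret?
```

Step-by-step execution trace:
1. `parse()` calls `process()`.
2. `process()` evaluates `None + 1`, which raises TypeError; it propagates to the caller.
3. `return 45` is not reached.
4. `except TypeError` in parse matches → returns 62.
5. ret = 62.
Result: 62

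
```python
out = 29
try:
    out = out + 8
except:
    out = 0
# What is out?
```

Step-by-step execution trace:
1. out starts at 29.
2. try: `out = out + 8` → out = 37. No exception raised.
3. `except` is skipped.
Result: 37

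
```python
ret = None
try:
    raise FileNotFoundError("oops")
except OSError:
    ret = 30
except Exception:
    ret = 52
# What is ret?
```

Step-by-step execution trace:
1. `raise FileNotFoundError(...)` raises FileNotFoundError.
2. `except OSError` matches (FileNotFoundError is a subclass of OSError) → ret = 30.
3. `except Exception` is not reached.
Result: 30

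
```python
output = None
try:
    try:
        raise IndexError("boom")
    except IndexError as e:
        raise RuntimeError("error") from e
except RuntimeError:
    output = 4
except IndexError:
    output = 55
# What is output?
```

Step-by-step execution trace:
1. Inner try raises IndexError; inner `except IndexError as e` catches it.
2. `raise RuntimeError(...) from e` raises RuntimeError (IndexError is attached as __cause__, but only RuntimeError is active).
3. Outer `except RuntimeError` matches → output = 4.
4. `except IndexError` is not reached.
Result: 4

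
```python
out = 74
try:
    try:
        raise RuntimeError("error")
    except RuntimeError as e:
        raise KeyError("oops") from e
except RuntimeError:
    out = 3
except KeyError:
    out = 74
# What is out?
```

Step-by-step execution trace:
1. Inner try raises RuntimeError; inner `except RuntimeError as e` catches it.
2. `raise KeyError(...) from e` raises KeyError (RuntimeError is attached as __cause__, but only KeyError is active).
3. Outer `except RuntimeError` does not match KeyError; skipped.
4. Outer `except KeyError` matches → out = 74.
Result: 74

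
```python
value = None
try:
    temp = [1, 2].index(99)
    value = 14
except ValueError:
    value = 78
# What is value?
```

Step-by-step execution trace:
1. `temp = [1, 2].index(99)` raises ValueError.
2. `value = 14` is not reached.
3. `except ValueError` matches → value = 78.
Result: 78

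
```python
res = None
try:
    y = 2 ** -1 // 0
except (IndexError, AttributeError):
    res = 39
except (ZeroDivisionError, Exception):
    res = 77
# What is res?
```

Step-by-step execution trace:
1. `y = 2 ** -1 // 0` raises ZeroDivisionError.
2. `except (IndexError, AttributeError)` does not match ZeroDivisionError; skipped.
3. `except (ZeroDivisionError, Exception)` matches (ZeroDivisionError is in the tuple) → res = 77.
Result: 77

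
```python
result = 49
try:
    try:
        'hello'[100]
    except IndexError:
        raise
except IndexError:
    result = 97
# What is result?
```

Step-by-step execution trace:
1. Inner try: `'hello'[100]` raises IndexError.
2. Inner `except IndexError` matches; bare `raise` re-raises the same IndexError.
3. Outer `except IndexError` matches → result = 97.
Result: 97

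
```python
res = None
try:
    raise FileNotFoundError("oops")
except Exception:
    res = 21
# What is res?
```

Step-by-step execution trace:
1. `raise FileNotFoundError(...)` raises FileNotFoundError.
2. `except Exception` matches (FileNotFoundError is a subclass of Exception) → res = 21.
Result: 21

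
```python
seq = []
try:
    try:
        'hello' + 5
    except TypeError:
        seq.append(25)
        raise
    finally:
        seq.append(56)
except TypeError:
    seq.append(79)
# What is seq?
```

Step-by-step execution trace:
1. Inner try: `'hello' + 5` raises TypeError.
2. Inner `except TypeError` matches → `seq.append(25)` → seq = [25].
3. bare `raise` re-raises TypeError.
4. Inner `finally` runs during unwinding: `seq.append(56)` → seq = [25, 56].
5. Outer `except TypeError` matches → `seq.append(79)` → seq = [25, 56, 79].
Result: [25, 56, 79]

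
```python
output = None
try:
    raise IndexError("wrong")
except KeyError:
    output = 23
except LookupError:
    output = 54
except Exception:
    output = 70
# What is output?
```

Step-by-step execution trace:
1. `raise IndexError(...)` raises IndexError.
2. `except KeyError` does not match (IndexError is not a subclass of KeyError); skipped.
3. `except LookupError` matches (IndexError is a subclass of LookupError) → output = 54.
4. `except Exception` is not reached.
Result: 54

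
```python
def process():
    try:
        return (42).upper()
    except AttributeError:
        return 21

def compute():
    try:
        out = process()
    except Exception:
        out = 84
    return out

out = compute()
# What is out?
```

Step-by-step execution trace:
1. `compute()` calls `process()`.
2. In process: `(42).upper()` raises AttributeError; `except AttributeError` catches it → returns 21.
3. In compute: `out = process()` → out = 21. No exception reaches compute.
4. `except Exception` is skipped; compute returns 21.
5. out = 21.
Result: 21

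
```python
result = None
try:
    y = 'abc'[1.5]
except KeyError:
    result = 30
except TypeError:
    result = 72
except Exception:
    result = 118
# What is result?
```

Step-by-step execution trace:
1. `y = 'abc'[1.5]` raises TypeError.
2. `except KeyError` does not match TypeError; skipped.
3. `except TypeError` matches → result = 72.
4. Remaining except clauses are skipped.
Result: 72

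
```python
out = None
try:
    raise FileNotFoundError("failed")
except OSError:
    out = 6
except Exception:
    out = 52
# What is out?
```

Step-by-step execution trace:
1. `raise FileNotFoundError(...)` raises FileNotFoundError.
2. `except OSError` matches (FileNotFoundError is a subclass of OSError) → out = 6.
3. `except Exception` is not reached.
Result: 6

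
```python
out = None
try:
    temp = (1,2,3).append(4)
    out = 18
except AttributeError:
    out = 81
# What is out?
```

Step-by-step execution trace:
1. `temp = (1,2,3).append(4)` raises AttributeError.
2. `out = 18` is not reached.
3. `except AttributeError` matches → out = 81.
Result: 81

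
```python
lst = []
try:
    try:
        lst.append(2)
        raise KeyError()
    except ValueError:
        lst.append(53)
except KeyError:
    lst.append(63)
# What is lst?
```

Step-by-step execution trace:
1. Inner try: `lst.append(2)` → lst = [2].
2. `raise KeyError()` raises KeyError.
3. Inner `except ValueError` does not match KeyError; exception propagates to outer try.
4. Outer `except KeyError` matches → `lst.append(63)` → lst = [2, 63].
Result: [2, 63]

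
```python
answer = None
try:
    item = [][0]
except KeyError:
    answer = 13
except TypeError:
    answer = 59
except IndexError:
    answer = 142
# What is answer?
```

Step-by-step execution trace:
1. `item = [][0]` raises IndexError.
2. `except KeyError` does not match IndexError; skipped.
3. `except TypeError` does not match IndexError; skipped.
4. `except IndexError` matches → answer = 142.
Result: 142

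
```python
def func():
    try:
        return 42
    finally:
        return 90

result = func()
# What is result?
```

Step-by-step execution trace:
1. `func()` enters try: `return 42` sets pending return value 42.
2. Before returning, `finally: return 90` runs and overrides the pending return.
3. func() returns 90 → result = 90.
Result: 90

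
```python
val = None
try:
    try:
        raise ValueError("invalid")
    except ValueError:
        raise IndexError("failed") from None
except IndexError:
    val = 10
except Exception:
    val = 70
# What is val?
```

Step-by-step execution trace:
1. Inner try raises ValueError; inner `except ValueError` catches it.
2. `raise IndexError(...) from None` raises IndexError (from None suppresses __context__, but the active exception is still IndexError).
3. Outer `except IndexError` matches → val = 10.
4. `except Exception` is not reached.
Result: 10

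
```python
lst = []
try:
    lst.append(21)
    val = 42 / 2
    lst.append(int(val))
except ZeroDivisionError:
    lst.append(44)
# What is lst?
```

Step-by-step execution trace:
1. try: `lst.append(21)` → lst = [21].
2. `val = 42 / 2` → val = 21.0. No exception raised.
3. `lst.append(int(val))` → lst = [21, 21].
4. `except ZeroDivisionError` is skipped (no exception was raised).
Result: [21, 21]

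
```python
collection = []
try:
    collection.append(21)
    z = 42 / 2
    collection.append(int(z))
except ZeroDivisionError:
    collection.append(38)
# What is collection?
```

Step-by-step execution trace:
1. try: `collection.append(21)` → collection = [21].
2. `z = 42 / 2` → z = 21.0. No exception raised.
3. `collection.append(int(z))` → collection = [21, 21].
4. `except ZeroDivisionError` is skipped (no exception was raised).
Result: [21, 21]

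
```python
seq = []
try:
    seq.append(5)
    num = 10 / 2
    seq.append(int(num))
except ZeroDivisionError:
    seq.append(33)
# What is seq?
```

Step-by-step execution trace:
1. try: `seq.append(5)` → seq = [5].
2. `num = 10 / 2` → num = 5.0. No exception raised.
3. `seq.append(int(num))` → seq = [5, 5].
4. `except ZeroDivisionError` is skipped (no exception was raised).
Result: [5, 5]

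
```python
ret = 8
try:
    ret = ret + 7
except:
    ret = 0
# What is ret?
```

Step-by-step execution trace:
1. ret starts at 8.
2. try: `ret = ret + 7` → ret = 15. No exception raised.
3. `except` is skipped.
Result: 15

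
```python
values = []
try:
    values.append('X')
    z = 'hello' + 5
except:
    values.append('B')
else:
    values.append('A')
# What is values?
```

Step-by-step execution trace:
1. try: `values.append('X')` → values = ['X'].
2. `z = 'hello' + 5` raises TypeError.
3. bare `except` matches → `values.append('B')` → values = ['X', 'B'].
4. `else` is skipped (an exception was raised).
Result: ['X', 'B']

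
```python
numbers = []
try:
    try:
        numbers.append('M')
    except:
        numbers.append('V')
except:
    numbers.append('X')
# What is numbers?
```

Step-by-step execution trace:
1. Inner try: `numbers.append('M')` → numbers = ['M']. No exception raised.
2. Inner `except` is skipped.
3. Inner try completes normally; outer `except` is skipped.
Result: ['M']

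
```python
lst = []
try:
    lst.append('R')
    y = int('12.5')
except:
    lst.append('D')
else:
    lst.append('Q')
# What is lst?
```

Step-by-step execution trace:
1. try: `lst.append('R')` → lst = ['R'].
2. `y = int('12.5')` raises ValueError.
3. bare `except` matches → `lst.append('D')` → lst = ['R', 'D'].
4. `else` is skipped (an exception was raised).
Result: ['R', 'D']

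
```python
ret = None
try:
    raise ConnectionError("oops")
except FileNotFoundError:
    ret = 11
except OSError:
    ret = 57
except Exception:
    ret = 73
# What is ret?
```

Step-by-step execution trace:
1. `raise ConnectionError(...)` raises ConnectionError.
2. `except FileNotFoundError` does not match (ConnectionError is not a subclass of FileNotFoundError); skipped.
3. `except OSError` matches (ConnectionError is a subclass of OSError) → ret = 57.
4. `except Exception` is not reached.
Result: 57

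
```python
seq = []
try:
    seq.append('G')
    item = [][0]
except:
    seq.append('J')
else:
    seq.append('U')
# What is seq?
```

Step-by-step execution trace:
1. try: `seq.append('G')` → seq = ['G'].
2. `item = [][0]` raises IndexError.
3. bare `except` matches → `seq.append('J')` → seq = ['G', 'J'].
4. `else` is skipped (an exception was raised).
Result: ['G', 'J']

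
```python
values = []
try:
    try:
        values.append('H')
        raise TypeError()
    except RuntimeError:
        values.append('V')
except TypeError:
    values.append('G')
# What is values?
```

Step-by-step execution trace:
1. Inner try: `values.append('H')` → values = ['H'].
2. `raise TypeError()` raises TypeError.
3. Inner `except RuntimeError` does not match TypeError; exception propagates to outer try.
4. Outer `except TypeError` matches → `values.append('G')` → values = ['H', 'G'].
Result: ['H', 'G']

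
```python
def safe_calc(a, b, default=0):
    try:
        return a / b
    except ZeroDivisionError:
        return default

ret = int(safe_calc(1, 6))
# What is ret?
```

Step-by-step execution trace:
1. `safe_calc(1, 6)` enters try: `return 1 / 6` → returns 0.16666666666666666. No exception raised.
2. `except ZeroDivisionError` is skipped.
3. `int(0.16666666666666666)` → 0 → ret = 0.
Result: 0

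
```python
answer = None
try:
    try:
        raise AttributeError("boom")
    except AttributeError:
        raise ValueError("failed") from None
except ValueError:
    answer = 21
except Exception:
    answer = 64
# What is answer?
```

Step-by-step execution trace:
1. Inner try raises AttributeError; inner `except AttributeError` catches it.
2. `raise ValueError(...) from None` raises ValueError (from None suppresses __context__, but the active exception is still ValueError).
3. Outer `except ValueError` matches → answer = 21.
4. `except Exception` is not reached.
Result: 21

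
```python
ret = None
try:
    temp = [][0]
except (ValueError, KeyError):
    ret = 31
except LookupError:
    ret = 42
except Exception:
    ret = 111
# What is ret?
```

Step-by-step execution trace:
1. `temp = [][0]` raises IndexError.
2. `except (ValueError, KeyError)` does not match IndexError; skipped.
3. `except LookupError` matches (IndexError is a subclass of LookupError) → ret = 42.
4. `except Exception` is not reached.
Result: 42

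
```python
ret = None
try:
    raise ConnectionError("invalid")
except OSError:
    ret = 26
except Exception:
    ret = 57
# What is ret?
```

Step-by-step execution trace:
1. `raise ConnectionError(...)` raises ConnectionError.
2. `except OSError` matches (ConnectionError is a subclass of OSError) → ret = 26.
3. `except Exception` is not reached.
Result: 26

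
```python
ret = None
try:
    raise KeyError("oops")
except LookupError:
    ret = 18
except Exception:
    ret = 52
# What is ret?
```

Step-by-step execution trace:
1. `raise KeyError(...)` raises KeyError.
2. `except LookupError` matches (KeyError is a subclass of LookupError) → ret = 18.
3. `except Exception` is not reached.
Result: 18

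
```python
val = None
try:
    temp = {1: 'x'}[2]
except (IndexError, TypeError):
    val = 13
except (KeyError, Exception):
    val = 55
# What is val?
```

Step-by-step execution trace:
1. `temp = {1: 'x'}[2]` raises KeyError.
2. `except (IndexError, TypeError)` does not match KeyError; skipped.
3. `except (KeyError, Exception)` matches (KeyError is in the tuple) → val = 55.
Result: 55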